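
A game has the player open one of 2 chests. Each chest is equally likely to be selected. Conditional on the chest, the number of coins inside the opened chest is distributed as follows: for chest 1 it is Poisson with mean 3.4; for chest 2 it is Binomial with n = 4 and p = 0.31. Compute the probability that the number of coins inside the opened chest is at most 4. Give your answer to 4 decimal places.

0.8721

Conditional on each chest, P(X ≤ 4): 1: 0.744182; 2: 1.
By total probability, P(X ≤ 4) = 0.5·0.744182 + 0.5·1 = 0.872091.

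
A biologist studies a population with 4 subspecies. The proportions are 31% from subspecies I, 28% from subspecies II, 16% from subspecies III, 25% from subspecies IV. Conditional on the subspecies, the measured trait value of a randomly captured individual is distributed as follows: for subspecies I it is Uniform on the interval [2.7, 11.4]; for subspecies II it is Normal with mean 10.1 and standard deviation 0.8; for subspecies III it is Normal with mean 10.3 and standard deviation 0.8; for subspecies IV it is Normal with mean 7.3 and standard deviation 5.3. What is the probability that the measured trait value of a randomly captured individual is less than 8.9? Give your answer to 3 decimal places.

0.401

Conditional on each subspecies, P(X < 8.9): I: 0.712644; II: 0.0668072; III: 0.0400592; IV: 0.618631.
By total probability, P(X < 8.9) = 0.31·0.712644 + 0.28·0.0668072 + 0.16·0.0400592 + 0.25·0.618631 = 0.400693.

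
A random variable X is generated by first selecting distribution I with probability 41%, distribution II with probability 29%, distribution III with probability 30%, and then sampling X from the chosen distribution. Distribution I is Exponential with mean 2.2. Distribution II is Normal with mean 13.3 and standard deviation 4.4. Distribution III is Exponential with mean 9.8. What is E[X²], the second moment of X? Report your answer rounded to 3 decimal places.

For each component E[X²] = Var + (mean)², giving I: 9.68; II: 196.25; III: 192.08.
Overall E[X²] = 0.41·9.68 + 0.29·196.25 + 0.3·192.08 = 118.505.

118.505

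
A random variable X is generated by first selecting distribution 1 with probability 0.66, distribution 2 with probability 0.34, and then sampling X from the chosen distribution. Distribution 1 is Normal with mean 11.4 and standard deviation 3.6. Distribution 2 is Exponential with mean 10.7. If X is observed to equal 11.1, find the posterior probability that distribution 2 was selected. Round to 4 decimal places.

0.1338

Likelihoods f(11.1 | ·): 1: 0.110433; 2: 0.0331197.
Posterior ∝ prior × likelihood. Numerator for 2: 0.34·0.0331197 = 0.0112607.
Normalizing constant: 0.66·0.110433 + 0.34·0.0331197 = 0.0841466.
P(2 | observation) = 0.0112607 / 0.0841466 = 0.133822.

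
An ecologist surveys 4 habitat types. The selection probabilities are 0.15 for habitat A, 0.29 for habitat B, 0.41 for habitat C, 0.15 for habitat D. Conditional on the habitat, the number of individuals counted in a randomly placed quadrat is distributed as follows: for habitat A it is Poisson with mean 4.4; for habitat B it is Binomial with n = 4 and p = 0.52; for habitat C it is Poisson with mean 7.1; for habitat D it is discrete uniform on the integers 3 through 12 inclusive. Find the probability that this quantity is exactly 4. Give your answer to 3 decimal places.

0.101

Conditional on each habitat, P(X = 4): A: 0.191736; B: 0.0731162; C: 0.0873638; D: 0.1.
By total probability, P(X = 4) = 0.15·0.191736 + 0.29·0.0731162 + 0.41·0.0873638 + 0.15·0.1 = 0.100783.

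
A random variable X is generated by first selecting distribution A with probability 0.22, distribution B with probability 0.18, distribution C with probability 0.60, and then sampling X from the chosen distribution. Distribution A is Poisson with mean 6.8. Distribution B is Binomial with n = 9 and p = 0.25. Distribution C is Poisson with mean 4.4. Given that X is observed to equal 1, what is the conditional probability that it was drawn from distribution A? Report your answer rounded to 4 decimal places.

Likelihoods P(X=1 | ·): A: 0.00757367; B: 0.225254; C: 0.0540203.
Posterior ∝ prior × likelihood. Numerator for A: 0.22·0.00757367 = 0.00166621.
Normalizing constant: 0.22·0.00757367 + 0.18·0.225254 + 0.6·0.0540203 = 0.0746241.
P(A | observation) = 0.00166621 / 0.0746241 = 0.022328.

0.0223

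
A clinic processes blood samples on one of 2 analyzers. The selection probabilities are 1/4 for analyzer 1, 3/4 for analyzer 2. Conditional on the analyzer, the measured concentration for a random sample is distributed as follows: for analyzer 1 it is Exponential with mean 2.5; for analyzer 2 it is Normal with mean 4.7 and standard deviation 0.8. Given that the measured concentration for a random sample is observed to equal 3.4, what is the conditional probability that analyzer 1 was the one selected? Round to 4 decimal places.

Likelihoods f(3.4 | ·): 1: 0.102664; 2: 0.133173.
Posterior ∝ prior × likelihood. Numerator for 1: 0.25·0.102664 = 0.0256661.
Normalizing constant: 0.25·0.102664 + 0.75·0.133173 = 0.125546.
P(1 | observation) = 0.0256661 / 0.125546 = 0.204436.

0.2044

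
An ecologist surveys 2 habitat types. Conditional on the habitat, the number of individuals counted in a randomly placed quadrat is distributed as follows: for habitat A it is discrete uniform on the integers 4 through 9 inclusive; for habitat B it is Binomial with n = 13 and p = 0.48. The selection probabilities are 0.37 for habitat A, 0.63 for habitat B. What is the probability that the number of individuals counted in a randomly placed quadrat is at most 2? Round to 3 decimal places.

0.010

Conditional on each habitat, P(X ≤ 2): A: 0; B: 0.016151.
By total probability, P(X ≤ 2) = 0.37·0 + 0.63·0.016151 = 0.0101752.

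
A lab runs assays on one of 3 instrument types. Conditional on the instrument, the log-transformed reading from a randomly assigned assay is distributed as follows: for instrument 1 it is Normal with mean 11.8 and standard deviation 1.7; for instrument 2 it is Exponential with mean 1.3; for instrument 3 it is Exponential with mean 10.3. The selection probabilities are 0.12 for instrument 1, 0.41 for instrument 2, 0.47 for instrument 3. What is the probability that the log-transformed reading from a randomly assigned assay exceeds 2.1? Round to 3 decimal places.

0.585

Conditional on each instrument, P(X > 2.1): 1: 1; 2: 0.198814; 3: 0.815557.
By total probability, P(X > 2.1) = 0.12·1 + 0.41·0.198814 + 0.47·0.815557 = 0.584826.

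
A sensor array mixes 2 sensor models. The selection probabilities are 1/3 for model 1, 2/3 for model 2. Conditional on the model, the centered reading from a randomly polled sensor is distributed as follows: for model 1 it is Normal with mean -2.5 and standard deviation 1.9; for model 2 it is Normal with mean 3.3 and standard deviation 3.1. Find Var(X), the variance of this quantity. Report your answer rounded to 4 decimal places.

15.0856

Per component, 1: μ=-2.5, E[X²]=9.86; 2: μ=3.3, E[X²]=20.5.
E[X] = 0.333333·-2.5 + 0.666667·3.3 = 1.36667.
E[X²] = 0.333333·9.86 + 0.666667·20.5 = 16.9533.
Var(X) = E[X²] − (E[X])² = 16.9533 − 1.86778 = 15.0856.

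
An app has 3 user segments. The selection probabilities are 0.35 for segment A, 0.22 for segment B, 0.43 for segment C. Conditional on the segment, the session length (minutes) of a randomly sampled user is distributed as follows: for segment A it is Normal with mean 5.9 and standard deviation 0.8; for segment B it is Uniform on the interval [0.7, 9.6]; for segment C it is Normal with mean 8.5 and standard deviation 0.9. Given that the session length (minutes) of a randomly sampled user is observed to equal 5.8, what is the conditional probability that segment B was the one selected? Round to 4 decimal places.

0.1236

Likelihoods f(5.8 | ·): A: 0.494797; B: 0.11236; C: 0.00492428.
Posterior ∝ prior × likelihood. Numerator for B: 0.22·0.11236 = 0.0247191.
Normalizing constant: 0.35·0.494797 + 0.22·0.11236 + 0.43·0.00492428 = 0.200016.
P(B | observation) = 0.0247191 / 0.200016 = 0.123586.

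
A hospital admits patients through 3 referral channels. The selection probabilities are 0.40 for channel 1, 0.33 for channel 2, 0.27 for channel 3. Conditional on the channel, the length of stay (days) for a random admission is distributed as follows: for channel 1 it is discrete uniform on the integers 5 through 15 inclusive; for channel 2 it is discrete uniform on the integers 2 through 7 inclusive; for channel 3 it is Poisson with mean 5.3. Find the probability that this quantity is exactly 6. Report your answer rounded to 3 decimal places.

0.133

Conditional on each channel, P(X = 6): 1: 0.0909091; 2: 0.166667; 3: 0.15366.
By total probability, P(X = 6) = 0.4·0.0909091 + 0.33·0.166667 + 0.27·0.15366 = 0.132852.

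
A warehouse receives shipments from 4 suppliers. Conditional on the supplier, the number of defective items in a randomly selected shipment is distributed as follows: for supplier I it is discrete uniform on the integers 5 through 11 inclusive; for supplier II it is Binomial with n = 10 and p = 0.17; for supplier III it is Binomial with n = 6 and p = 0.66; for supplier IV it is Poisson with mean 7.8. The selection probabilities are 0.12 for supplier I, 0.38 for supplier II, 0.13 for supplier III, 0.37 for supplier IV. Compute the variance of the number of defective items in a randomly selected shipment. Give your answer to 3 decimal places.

12.337

Per component, I: μ=8, E[X²]=68; II: μ=1.7, E[X²]=4.301; III: μ=3.96, E[X²]=17.028; IV: μ=7.8, E[X²]=68.64.
E[X] = 0.12·8 + 0.38·1.7 + 0.13·3.96 + 0.37·7.8 = 5.0068.
E[X²] = 0.12·68 + 0.38·4.301 + 0.13·17.028 + 0.37·68.64 = 37.4048.
Var(X) = E[X²] − (E[X])² = 37.4048 − 25.068 = 12.3368.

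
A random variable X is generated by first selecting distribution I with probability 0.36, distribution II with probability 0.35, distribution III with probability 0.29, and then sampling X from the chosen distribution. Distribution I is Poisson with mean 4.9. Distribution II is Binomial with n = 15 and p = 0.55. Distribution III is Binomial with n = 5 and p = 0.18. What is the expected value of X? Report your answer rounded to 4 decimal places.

Component means — I: 4.9; II: 8.25; III: 0.9.
E[X] = 0.36·4.9 + 0.35·8.25 + 0.29·0.9 = 4.9125.

4.9125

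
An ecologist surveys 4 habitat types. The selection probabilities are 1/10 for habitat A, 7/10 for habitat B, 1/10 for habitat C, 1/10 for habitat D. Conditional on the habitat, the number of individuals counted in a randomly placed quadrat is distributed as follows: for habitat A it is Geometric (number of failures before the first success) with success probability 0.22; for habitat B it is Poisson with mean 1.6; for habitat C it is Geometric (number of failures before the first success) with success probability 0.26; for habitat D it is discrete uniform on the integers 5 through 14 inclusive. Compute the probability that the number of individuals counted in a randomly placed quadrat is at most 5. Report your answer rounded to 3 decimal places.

Conditional on each habitat, P(X ≤ 5): A: 0.7748; B: 0.99396; C: 0.835794; D: 0.1.
By total probability, P(X ≤ 5) = 0.1·0.7748 + 0.7·0.99396 + 0.1·0.835794 + 0.1·0.1 = 0.866831.

0.867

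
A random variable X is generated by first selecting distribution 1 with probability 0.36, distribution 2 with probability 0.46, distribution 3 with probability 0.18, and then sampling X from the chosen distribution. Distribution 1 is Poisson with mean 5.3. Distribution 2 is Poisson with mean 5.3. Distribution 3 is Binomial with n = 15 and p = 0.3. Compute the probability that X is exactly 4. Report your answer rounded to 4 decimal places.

Conditional on each component, P(X = 4): 1: 0.164109; 2: 0.164109; 3: 0.218623.
By total probability, P(X = 4) = 0.36·0.164109 + 0.46·0.164109 + 0.18·0.218623 = 0.173921.

0.1739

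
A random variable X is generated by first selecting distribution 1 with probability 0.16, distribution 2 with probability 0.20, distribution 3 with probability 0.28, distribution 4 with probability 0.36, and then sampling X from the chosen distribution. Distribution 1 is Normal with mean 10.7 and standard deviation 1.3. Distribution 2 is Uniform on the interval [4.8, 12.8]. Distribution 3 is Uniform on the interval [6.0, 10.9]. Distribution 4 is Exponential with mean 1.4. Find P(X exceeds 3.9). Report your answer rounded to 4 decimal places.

Conditional on each component, P(X > 3.9): 1: 1; 2: 1; 3: 1; 4: 0.061685.
By total probability, P(X > 3.9) = 0.16·1 + 0.2·1 + 0.28·1 + 0.36·0.061685 = 0.662207.

0.6622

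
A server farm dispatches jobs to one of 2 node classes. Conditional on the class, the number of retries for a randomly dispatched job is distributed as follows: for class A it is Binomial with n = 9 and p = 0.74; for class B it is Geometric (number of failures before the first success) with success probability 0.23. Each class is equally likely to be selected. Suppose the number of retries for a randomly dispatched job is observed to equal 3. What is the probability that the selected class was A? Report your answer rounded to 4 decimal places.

0.0910

Likelihoods P(X=3 | ·): A: 0.0105151; B: 0.105003.
Posterior ∝ prior × likelihood. Numerator for A: 0.5·0.0105151 = 0.00525756.
Normalizing constant: 0.5·0.0105151 + 0.5·0.105003 = 0.0577589.
P(A | observation) = 0.00525756 / 0.0577589 = 0.0910261.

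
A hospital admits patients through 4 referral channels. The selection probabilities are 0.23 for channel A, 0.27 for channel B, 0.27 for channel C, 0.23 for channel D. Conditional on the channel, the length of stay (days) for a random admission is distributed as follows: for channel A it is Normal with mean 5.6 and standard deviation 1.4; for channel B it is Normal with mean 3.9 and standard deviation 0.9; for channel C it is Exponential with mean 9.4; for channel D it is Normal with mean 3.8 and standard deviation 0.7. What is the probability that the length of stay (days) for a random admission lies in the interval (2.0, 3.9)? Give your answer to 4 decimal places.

0.3218

Conditional on each channel, P(2.0 < X < 3.9): A: 0.107255; B: 0.482619; C: 0.147935; D: 0.551735.
By total probability, P(2.0 < X < 3.9) = 0.23·0.107255 + 0.27·0.482619 + 0.27·0.147935 + 0.23·0.551735 = 0.321817.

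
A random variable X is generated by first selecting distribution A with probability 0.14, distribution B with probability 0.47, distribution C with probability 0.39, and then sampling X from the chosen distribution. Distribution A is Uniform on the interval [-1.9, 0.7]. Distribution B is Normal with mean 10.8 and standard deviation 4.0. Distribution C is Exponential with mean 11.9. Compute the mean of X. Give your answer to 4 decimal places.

9.6330

Component means — A: -0.6; B: 10.8; C: 11.9.
E[X] = 0.14·-0.6 + 0.47·10.8 + 0.39·11.9 = 9.633.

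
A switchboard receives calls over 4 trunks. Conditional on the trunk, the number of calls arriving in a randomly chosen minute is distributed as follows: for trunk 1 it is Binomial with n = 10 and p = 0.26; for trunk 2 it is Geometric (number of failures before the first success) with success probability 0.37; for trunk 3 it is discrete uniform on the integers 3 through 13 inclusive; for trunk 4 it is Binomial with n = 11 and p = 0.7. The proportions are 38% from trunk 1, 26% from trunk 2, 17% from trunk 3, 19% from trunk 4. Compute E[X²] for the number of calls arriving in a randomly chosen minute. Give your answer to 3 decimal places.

For each component E[X²] = Var + (mean)², giving 1: 8.684; 2: 7.5011; 3: 74; 4: 61.6.
Overall E[X²] = 0.38·8.684 + 0.26·7.5011 + 0.17·74 + 0.19·61.6 = 29.5342.

29.534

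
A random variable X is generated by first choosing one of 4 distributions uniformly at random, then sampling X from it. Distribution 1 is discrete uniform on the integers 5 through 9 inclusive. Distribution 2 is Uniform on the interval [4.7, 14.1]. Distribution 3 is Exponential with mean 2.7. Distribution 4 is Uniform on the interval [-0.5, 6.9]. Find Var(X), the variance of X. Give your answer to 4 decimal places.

Per component, 1: μ=7, E[X²]=51; 2: μ=9.4, E[X²]=95.7233; 3: μ=2.7, E[X²]=14.58; 4: μ=3.2, E[X²]=14.8033.
E[X] = 0.25·7 + 0.25·9.4 + 0.25·2.7 + 0.25·3.2 = 5.575.
E[X²] = 0.25·51 + 0.25·95.7233 + 0.25·14.58 + 0.25·14.8033 = 44.0267.
Var(X) = E[X²] − (E[X])² = 44.0267 − 31.0806 = 12.946.

12.9460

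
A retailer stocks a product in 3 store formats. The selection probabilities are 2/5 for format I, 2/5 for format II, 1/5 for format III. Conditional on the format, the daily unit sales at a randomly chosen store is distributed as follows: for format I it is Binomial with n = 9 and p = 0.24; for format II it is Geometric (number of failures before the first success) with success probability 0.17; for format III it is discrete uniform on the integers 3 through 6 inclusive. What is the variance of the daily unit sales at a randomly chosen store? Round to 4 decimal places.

14.0301

Per component, I: μ=2.16, E[X²]=6.3072; II: μ=4.88235, E[X²]=52.5571; III: μ=4.5, E[X²]=21.5.
E[X] = 0.4·2.16 + 0.4·4.88235 + 0.2·4.5 = 3.71694.
E[X²] = 0.4·6.3072 + 0.4·52.5571 + 0.2·21.5 = 27.8457.
Var(X) = E[X²] − (E[X])² = 27.8457 − 13.8157 = 14.0301.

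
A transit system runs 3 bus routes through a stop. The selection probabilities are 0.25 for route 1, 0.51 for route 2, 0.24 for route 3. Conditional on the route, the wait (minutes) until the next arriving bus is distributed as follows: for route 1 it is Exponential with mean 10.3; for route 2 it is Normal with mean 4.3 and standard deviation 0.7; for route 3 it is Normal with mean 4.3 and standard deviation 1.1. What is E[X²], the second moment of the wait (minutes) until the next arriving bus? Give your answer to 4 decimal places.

67.4528

For each component E[X²] = Var + (mean)², giving 1: 212.18; 2: 18.98; 3: 19.7.
Overall E[X²] = 0.25·212.18 + 0.51·18.98 + 0.24·19.7 = 67.4528.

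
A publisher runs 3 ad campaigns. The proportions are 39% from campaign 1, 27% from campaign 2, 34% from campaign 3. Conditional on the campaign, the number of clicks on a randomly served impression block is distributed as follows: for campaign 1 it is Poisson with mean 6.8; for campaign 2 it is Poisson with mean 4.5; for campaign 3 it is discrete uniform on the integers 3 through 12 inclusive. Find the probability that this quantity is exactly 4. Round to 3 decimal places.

0.124

Conditional on each campaign, P(X = 4): 1: 0.0992252; 2: 0.189808; 3: 0.1.
By total probability, P(X = 4) = 0.39·0.0992252 + 0.27·0.189808 + 0.34·0.1 = 0.123946.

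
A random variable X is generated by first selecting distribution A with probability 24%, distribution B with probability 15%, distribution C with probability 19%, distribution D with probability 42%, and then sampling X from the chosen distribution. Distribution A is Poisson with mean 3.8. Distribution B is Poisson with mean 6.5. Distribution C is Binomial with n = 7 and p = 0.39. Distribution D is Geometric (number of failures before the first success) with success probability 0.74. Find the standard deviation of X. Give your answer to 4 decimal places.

Per component, A: μ=3.8, E[X²]=18.24; B: μ=6.5, E[X²]=48.75; C: μ=2.73, E[X²]=9.1182; D: μ=0.351351, E[X²]=0.598247.
E[X] = 0.24·3.8 + 0.15·6.5 + 0.19·2.73 + 0.42·0.351351 = 2.55327.
E[X²] = 0.24·18.24 + 0.15·48.75 + 0.19·9.1182 + 0.42·0.598247 = 13.6738.
Var(X) = E[X²] − (E[X])² = 13.6738 − 6.51918 = 7.15465.
SD(X) = √7.15465 = 2.67482.

2.6748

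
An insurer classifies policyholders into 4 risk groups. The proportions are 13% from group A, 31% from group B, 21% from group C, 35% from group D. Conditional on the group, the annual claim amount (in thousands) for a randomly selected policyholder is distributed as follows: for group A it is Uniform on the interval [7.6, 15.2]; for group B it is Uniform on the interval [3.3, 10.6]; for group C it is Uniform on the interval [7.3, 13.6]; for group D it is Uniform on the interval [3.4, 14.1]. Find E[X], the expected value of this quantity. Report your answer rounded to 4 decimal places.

8.8935

Component means — A: 11.4; B: 6.95; C: 10.45; D: 8.75.
E[X] = 0.13·11.4 + 0.31·6.95 + 0.21·10.45 + 0.35·8.75 = 8.8935.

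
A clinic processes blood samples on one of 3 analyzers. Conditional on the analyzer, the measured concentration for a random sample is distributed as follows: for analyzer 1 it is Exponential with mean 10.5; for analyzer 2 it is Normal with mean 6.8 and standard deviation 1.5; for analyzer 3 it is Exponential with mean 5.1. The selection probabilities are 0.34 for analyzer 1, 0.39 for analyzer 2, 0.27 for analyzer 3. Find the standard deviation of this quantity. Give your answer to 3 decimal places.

7.084

Per component, 1: μ=10.5, E[X²]=220.5; 2: μ=6.8, E[X²]=48.49; 3: μ=5.1, E[X²]=52.02.
E[X] = 0.34·10.5 + 0.39·6.8 + 0.27·5.1 = 7.599.
E[X²] = 0.34·220.5 + 0.39·48.49 + 0.27·52.02 = 107.926.
Var(X) = E[X²] − (E[X])² = 107.926 − 57.7448 = 50.1817.
SD(X) = √50.1817 = 7.0839.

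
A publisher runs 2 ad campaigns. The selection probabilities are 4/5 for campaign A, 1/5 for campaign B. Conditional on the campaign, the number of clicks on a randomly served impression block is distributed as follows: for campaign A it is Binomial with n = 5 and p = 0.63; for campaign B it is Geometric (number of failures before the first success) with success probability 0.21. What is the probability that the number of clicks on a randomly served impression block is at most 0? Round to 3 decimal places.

Conditional on each campaign, P(X ≤ 0): A: 0.0069344; B: 0.21.
By total probability, P(X ≤ 0) = 0.8·0.0069344 + 0.2·0.21 = 0.0475475.

0.048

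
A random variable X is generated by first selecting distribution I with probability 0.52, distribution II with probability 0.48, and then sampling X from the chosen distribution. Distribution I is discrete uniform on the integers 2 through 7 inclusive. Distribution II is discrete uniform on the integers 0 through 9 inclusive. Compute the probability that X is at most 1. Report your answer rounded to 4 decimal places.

Conditional on each component, P(X ≤ 1): I: 0; II: 0.2.
By total probability, P(X ≤ 1) = 0.52·0 + 0.48·0.2 = 0.096.

0.0960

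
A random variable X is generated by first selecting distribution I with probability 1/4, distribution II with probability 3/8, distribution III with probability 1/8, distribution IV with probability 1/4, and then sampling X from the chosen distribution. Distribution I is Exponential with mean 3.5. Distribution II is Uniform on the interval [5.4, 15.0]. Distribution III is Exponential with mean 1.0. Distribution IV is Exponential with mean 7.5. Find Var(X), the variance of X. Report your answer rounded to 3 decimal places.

Per component, I: μ=3.5, E[X²]=24.5; II: μ=10.2, E[X²]=111.72; III: μ=1, E[X²]=2; IV: μ=7.5, E[X²]=112.5.
E[X] = 0.25·3.5 + 0.375·10.2 + 0.125·1 + 0.25·7.5 = 6.7.
E[X²] = 0.25·24.5 + 0.375·111.72 + 0.125·2 + 0.25·112.5 = 76.395.
Var(X) = E[X²] − (E[X])² = 76.395 − 44.89 = 31.505.

31.505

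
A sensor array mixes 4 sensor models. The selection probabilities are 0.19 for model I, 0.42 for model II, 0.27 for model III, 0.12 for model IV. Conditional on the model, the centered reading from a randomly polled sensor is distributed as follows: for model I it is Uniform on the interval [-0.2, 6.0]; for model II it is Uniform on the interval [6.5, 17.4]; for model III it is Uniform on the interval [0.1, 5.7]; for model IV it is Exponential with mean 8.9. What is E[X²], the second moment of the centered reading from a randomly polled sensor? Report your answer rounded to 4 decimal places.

For each component E[X²] = Var + (mean)², giving I: 11.6133; II: 152.703; III: 11.0233; IV: 158.42.
Overall E[X²] = 0.19·11.6133 + 0.42·152.703 + 0.27·11.0233 + 0.12·158.42 = 88.3286.

88.3286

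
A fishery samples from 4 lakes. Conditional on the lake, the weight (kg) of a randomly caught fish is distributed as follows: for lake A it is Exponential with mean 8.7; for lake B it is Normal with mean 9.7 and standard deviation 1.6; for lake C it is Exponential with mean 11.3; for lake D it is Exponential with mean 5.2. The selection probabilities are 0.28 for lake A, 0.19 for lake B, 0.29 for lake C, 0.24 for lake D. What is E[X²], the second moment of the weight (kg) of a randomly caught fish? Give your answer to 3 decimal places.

For each component E[X²] = Var + (mean)², giving A: 151.38; B: 96.65; C: 255.38; D: 54.08.
Overall E[X²] = 0.28·151.38 + 0.19·96.65 + 0.29·255.38 + 0.24·54.08 = 147.789.

147.789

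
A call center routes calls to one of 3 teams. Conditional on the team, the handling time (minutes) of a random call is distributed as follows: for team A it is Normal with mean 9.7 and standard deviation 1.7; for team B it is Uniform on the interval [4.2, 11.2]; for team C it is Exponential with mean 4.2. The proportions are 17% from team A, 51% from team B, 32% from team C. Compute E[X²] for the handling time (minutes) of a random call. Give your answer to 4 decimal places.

For each component E[X²] = Var + (mean)², giving A: 96.98; B: 63.3733; C: 35.28.
Overall E[X²] = 0.17·96.98 + 0.51·63.3733 + 0.32·35.28 = 60.0966.

60.0966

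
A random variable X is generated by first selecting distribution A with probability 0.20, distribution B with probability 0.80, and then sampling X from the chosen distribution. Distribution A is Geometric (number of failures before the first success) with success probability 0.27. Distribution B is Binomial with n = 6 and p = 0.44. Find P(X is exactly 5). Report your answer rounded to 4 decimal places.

0.0555

Conditional on each component, P(X = 5): A: 0.0559729; B: 0.0554119.
By total probability, P(X = 5) = 0.2·0.0559729 + 0.8·0.0554119 = 0.0555241.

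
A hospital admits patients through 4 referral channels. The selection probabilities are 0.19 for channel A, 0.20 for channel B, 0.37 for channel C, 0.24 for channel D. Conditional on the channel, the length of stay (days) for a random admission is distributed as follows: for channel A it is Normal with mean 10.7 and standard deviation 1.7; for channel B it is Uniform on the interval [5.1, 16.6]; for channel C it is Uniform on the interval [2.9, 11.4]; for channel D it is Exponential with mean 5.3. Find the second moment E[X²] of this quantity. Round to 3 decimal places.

For each component E[X²] = Var + (mean)², giving A: 117.38; B: 128.743; C: 57.1433; D: 56.18.
Overall E[X²] = 0.19·117.38 + 0.2·128.743 + 0.37·57.1433 + 0.24·56.18 = 82.6771.

82.677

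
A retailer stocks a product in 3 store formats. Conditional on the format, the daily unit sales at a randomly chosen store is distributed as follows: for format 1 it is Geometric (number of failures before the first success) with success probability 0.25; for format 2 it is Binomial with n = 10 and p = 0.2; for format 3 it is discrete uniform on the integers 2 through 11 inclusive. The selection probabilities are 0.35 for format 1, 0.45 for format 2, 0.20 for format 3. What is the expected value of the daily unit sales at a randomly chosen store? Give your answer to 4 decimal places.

Component means — 1: 3; 2: 2; 3: 6.5.
E[X] = 0.35·3 + 0.45·2 + 0.2·6.5 = 3.25.

3.2500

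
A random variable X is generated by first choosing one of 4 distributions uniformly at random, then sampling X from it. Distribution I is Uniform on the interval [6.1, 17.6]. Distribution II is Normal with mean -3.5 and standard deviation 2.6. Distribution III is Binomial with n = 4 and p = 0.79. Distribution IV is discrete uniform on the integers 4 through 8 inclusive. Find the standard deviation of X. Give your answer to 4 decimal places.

5.9677

Per component, I: μ=11.85, E[X²]=151.443; II: μ=-3.5, E[X²]=19.01; III: μ=3.16, E[X²]=10.6492; IV: μ=6, E[X²]=38.
E[X] = 0.25·11.85 + 0.25·-3.5 + 0.25·3.16 + 0.25·6 = 4.3775.
E[X²] = 0.25·151.443 + 0.25·19.01 + 0.25·10.6492 + 0.25·38 = 54.7756.
Var(X) = E[X²] − (E[X])² = 54.7756 − 19.1625 = 35.6131.
SD(X) = √35.6131 = 5.96767.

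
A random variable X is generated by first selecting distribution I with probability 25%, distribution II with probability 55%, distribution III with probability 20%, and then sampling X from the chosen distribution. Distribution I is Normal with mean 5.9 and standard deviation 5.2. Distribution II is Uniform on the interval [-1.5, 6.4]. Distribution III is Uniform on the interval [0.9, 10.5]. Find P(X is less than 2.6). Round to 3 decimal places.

0.387

Conditional on each component, P(X < 2.6): I: 0.26284; II: 0.518987; III: 0.177083.
By total probability, P(X < 2.6) = 0.25·0.26284 + 0.55·0.518987 + 0.2·0.177083 = 0.38657.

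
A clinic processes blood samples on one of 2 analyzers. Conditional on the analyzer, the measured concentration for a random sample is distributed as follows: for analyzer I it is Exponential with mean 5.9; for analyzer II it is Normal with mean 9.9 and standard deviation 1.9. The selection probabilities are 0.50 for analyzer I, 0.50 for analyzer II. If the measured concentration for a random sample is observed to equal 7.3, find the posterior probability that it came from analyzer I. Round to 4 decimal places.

0.3740

Likelihoods f(7.3 | ·): I: 0.0491814; II: 0.082325.
Posterior ∝ prior × likelihood. Numerator for I: 0.5·0.0491814 = 0.0245907.
Normalizing constant: 0.5·0.0491814 + 0.5·0.082325 = 0.0657532.
P(I | observation) = 0.0245907 / 0.0657532 = 0.373985.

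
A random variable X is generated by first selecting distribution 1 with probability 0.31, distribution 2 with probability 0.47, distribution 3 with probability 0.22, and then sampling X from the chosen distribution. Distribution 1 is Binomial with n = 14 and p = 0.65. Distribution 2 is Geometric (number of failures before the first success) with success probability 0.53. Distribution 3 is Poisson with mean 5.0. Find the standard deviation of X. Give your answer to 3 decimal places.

Per component, 1: μ=9.1, E[X²]=85.995; 2: μ=0.886792, E[X²]=2.45959; 3: μ=5, E[X²]=30.
E[X] = 0.31·9.1 + 0.47·0.886792 + 0.22·5 = 4.33779.
E[X²] = 0.31·85.995 + 0.47·2.45959 + 0.22·30 = 34.4145.
Var(X) = E[X²] − (E[X])² = 34.4145 − 18.8164 = 15.598.
SD(X) = √15.598 = 3.94943.

3.949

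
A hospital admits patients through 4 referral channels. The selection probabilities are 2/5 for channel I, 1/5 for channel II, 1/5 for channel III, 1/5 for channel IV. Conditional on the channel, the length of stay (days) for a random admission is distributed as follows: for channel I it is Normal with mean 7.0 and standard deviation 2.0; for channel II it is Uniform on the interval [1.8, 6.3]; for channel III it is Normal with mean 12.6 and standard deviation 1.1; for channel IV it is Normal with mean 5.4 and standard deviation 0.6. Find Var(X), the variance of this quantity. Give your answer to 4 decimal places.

10.7319

Per component, I: μ=7, E[X²]=53; II: μ=4.05, E[X²]=18.09; III: μ=12.6, E[X²]=159.97; IV: μ=5.4, E[X²]=29.52.
E[X] = 0.4·7 + 0.2·4.05 + 0.2·12.6 + 0.2·5.4 = 7.21.
E[X²] = 0.4·53 + 0.2·18.09 + 0.2·159.97 + 0.2·29.52 = 62.716.
Var(X) = E[X²] − (E[X])² = 62.716 − 51.9841 = 10.7319.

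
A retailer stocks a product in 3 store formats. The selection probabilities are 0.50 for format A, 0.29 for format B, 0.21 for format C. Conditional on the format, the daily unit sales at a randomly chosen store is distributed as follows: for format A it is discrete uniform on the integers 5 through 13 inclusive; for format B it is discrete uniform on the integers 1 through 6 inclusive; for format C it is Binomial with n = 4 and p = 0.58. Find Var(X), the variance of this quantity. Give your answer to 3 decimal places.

13.540

Per component, A: μ=9, E[X²]=87.6667; B: μ=3.5, E[X²]=15.1667; C: μ=2.32, E[X²]=6.3568.
E[X] = 0.5·9 + 0.29·3.5 + 0.21·2.32 = 6.0022.
E[X²] = 0.5·87.6667 + 0.29·15.1667 + 0.21·6.3568 = 49.5666.
Var(X) = E[X²] − (E[X])² = 49.5666 − 36.0264 = 13.5402.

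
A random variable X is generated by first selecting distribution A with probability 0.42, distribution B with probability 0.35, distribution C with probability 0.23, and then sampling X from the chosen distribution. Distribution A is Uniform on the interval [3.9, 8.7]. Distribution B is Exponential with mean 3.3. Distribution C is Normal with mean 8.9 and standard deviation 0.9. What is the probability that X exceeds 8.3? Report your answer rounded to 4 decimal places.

Conditional on each component, P(X > 8.3): A: 0.0833333; B: 0.0808507; C: 0.747507.
By total probability, P(X > 8.3) = 0.42·0.0833333 + 0.35·0.0808507 + 0.23·0.747507 = 0.235224.

0.2352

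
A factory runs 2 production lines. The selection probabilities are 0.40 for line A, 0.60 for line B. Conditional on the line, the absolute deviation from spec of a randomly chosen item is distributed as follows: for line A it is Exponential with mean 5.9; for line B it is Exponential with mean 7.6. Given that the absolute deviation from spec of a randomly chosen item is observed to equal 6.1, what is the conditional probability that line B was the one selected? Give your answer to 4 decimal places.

Likelihoods f(6.1 | ·): A: 0.0602742; B: 0.0589669.
Posterior ∝ prior × likelihood. Numerator for B: 0.6·0.0589669 = 0.0353801.
Normalizing constant: 0.4·0.0602742 + 0.6·0.0589669 = 0.0594898.
P(B | observation) = 0.0353801 / 0.0594898 = 0.594726.

0.5947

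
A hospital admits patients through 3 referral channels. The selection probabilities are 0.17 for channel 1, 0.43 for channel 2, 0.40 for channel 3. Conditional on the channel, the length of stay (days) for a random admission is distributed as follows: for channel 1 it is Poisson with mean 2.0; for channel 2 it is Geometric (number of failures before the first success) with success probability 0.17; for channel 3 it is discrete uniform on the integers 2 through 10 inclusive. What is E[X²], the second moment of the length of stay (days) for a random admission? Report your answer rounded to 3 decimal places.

For each component E[X²] = Var + (mean)², giving 1: 6; 2: 52.5571; 3: 42.6667.
Overall E[X²] = 0.17·6 + 0.43·52.5571 + 0.4·42.6667 = 40.6862.

40.686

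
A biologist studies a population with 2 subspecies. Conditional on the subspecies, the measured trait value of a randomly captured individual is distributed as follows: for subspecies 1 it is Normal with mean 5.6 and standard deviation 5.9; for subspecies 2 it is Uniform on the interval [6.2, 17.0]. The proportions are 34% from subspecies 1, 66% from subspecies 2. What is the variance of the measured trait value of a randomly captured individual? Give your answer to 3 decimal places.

Per component, 1: μ=5.6, E[X²]=66.17; 2: μ=11.6, E[X²]=144.28.
E[X] = 0.34·5.6 + 0.66·11.6 = 9.56.
E[X²] = 0.34·66.17 + 0.66·144.28 = 117.723.
Var(X) = E[X²] − (E[X])² = 117.723 − 91.3936 = 26.329.

26.329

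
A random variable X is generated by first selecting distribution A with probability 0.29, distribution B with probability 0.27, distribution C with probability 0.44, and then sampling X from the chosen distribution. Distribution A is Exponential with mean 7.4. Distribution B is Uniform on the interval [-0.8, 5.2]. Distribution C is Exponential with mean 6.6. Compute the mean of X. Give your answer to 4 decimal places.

5.6440

Component means — A: 7.4; B: 2.2; C: 6.6.
E[X] = 0.29·7.4 + 0.27·2.2 + 0.44·6.6 = 5.644.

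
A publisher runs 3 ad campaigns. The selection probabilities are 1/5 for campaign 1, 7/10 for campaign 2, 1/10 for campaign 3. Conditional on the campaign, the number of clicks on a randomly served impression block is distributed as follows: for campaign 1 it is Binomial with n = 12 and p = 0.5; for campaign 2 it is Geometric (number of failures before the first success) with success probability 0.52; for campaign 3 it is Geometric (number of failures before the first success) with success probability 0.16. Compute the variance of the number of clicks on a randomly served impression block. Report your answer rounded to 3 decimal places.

10.054

Per component, 1: μ=6, E[X²]=39; 2: μ=0.923077, E[X²]=2.62722; 3: μ=5.25, E[X²]=60.375.
E[X] = 0.2·6 + 0.7·0.923077 + 0.1·5.25 = 2.37115.
E[X²] = 0.2·39 + 0.7·2.62722 + 0.1·60.375 = 15.6766.
Var(X) = E[X²] − (E[X])² = 15.6766 − 5.62237 = 10.0542.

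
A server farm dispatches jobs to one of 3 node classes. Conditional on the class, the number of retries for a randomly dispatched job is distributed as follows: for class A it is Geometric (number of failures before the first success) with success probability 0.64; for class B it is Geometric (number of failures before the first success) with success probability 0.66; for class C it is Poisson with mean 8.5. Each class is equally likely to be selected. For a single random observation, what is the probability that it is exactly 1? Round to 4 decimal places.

Conditional on each class, P(X = 1): A: 0.2304; B: 0.2244; C: 0.00172948.
By total probability, P(X = 1) = 0.333333·0.2304 + 0.333333·0.2244 + 0.333333·0.00172948 = 0.152176.

0.1522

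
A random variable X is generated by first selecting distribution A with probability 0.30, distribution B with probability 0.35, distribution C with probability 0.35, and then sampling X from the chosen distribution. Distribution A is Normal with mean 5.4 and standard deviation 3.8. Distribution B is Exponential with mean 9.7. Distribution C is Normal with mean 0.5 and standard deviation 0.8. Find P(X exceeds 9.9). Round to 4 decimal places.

0.1616

Conditional on each component, P(X > 9.9): A: 0.118165; B: 0.360372; C: 0.
By total probability, P(X > 9.9) = 0.3·0.118165 + 0.35·0.360372 + 0.35·0 = 0.16158.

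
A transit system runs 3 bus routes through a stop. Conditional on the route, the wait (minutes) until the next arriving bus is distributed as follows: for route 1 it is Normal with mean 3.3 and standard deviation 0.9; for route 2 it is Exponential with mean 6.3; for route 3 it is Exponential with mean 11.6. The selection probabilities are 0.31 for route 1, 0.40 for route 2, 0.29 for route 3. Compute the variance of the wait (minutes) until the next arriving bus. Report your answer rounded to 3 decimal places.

Per component, 1: μ=3.3, E[X²]=11.7; 2: μ=6.3, E[X²]=79.38; 3: μ=11.6, E[X²]=269.12.
E[X] = 0.31·3.3 + 0.4·6.3 + 0.29·11.6 = 6.907.
E[X²] = 0.31·11.7 + 0.4·79.38 + 0.29·269.12 = 113.424.
Var(X) = E[X²] − (E[X])² = 113.424 − 47.7066 = 65.7172.

65.717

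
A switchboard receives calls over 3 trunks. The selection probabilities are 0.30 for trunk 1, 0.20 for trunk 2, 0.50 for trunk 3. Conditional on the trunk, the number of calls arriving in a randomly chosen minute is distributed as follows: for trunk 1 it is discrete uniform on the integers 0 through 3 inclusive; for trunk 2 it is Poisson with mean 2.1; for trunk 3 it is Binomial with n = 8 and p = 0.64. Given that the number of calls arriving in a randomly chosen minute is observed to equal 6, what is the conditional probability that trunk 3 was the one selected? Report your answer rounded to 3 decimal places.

Likelihoods P(X=6 | ·): 1: 0; 2: 0.014587; 3: 0.249369.
Posterior ∝ prior × likelihood. Numerator for 3: 0.5·0.249369 = 0.124685.
Normalizing constant: 0.3·0 + 0.2·0.014587 + 0.5·0.249369 = 0.127602.
P(3 | observation) = 0.124685 / 0.127602 = 0.977137.

0.977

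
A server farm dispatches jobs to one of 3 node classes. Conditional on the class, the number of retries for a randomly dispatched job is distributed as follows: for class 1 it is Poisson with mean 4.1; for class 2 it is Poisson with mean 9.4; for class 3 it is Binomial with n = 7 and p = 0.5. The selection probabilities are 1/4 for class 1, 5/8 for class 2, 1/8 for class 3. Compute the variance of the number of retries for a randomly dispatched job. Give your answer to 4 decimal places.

14.2386

Per component, 1: μ=4.1, E[X²]=20.91; 2: μ=9.4, E[X²]=97.76; 3: μ=3.5, E[X²]=14.
E[X] = 0.25·4.1 + 0.625·9.4 + 0.125·3.5 = 7.3375.
E[X²] = 0.25·20.91 + 0.625·97.76 + 0.125·14 = 68.0775.
Var(X) = E[X²] − (E[X])² = 68.0775 − 53.8389 = 14.2386.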